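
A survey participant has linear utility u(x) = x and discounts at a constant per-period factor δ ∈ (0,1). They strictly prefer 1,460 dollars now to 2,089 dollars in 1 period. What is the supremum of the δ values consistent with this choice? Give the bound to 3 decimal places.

Under u(x) = x this choice says 1460 > δ·2089.
So δ < 1460/2089 = 0.69890.

δ < 0.699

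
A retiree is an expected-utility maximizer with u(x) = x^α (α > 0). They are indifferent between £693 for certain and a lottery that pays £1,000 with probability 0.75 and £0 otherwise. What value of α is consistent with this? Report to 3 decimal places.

Since u(0) = 0, the lottery's EU is 0.75·1000^α.
Equating: 693^α = 0.75·1000^α, i.e. 0.6930^α = 0.75.
Taking logs: α·ln(693/1000) = ln(0.75), so α = -0.287682 / -0.366725 ≈ 0.784.

α ≈ 0.784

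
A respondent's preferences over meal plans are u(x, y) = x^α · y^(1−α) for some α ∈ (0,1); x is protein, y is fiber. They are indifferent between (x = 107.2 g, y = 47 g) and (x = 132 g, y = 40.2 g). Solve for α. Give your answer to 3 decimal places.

α ≈ 0.429

The Cobb–Douglas utilities coincide, so 107.2^α·47^(1−α) = 132^α·40.2^(1−α).
Rearrange to (107.2/132)^α = (40.2/47)^(1−α) and take logs: α·-0.208106 = (1−α)·-0.156281.
So α/(1−α) = (-0.156281)/(-0.208106) = 0.750968, and α = 0.750968/1.750968 ≈ 0.429.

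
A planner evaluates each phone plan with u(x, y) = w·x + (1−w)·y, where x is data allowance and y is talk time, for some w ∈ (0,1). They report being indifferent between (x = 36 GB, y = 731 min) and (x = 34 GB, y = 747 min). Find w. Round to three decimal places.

w = 0.889

Indifference: w·36 + (1−w)·731 = w·34 + (1−w)·747.
Collecting terms: w·2 = (1−w)·16.
The marginal rate of substitution is 16/2, so w = 16/(2+16) = 0.889.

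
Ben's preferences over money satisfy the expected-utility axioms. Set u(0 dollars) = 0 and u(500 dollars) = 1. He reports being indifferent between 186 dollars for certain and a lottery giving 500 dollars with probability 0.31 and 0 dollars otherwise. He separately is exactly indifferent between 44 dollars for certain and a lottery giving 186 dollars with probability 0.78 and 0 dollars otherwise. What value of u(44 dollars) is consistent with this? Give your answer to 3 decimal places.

0.242

The first gamble pins u(186 dollars): it must equal 0.31·1 + 0.69·0 = 0.31.
The second indifference gives u(44 dollars) = 0.78·u(186 dollars) + 0.22·u(0 dollars) = 0.78·0.31 + 0.22·0.00 = 0.2418.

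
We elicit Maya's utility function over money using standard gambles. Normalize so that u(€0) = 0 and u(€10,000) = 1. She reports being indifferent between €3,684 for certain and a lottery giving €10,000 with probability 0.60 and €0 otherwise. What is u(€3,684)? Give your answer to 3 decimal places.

0.600

By the standard-gamble method, u(€3,684) is just the indifference probability on the best outcome: 0.60.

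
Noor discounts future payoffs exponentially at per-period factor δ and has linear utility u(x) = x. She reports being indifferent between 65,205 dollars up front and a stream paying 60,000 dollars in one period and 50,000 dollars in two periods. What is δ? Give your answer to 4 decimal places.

δ ≈ 0.6900

Present value of the stream is 60000·δ + 50000·δ². Indifference gives 60000δ + 50000δ² = 65205.
That is, 50000δ² + 60000δ − 65205 = 0, a quadratic in δ.
δ = (−60000 + √(60000² + 4·50000·65205)) / (2·50000) = (−60000 + √16641000000.00) / 100000 ≈ 0.6900.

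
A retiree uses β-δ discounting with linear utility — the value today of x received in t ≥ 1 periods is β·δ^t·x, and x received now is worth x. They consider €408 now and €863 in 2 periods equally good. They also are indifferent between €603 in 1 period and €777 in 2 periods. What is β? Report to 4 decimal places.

β ≈ 0.7850

From the later pair, β·δ^1·603 = β·δ^2·777; dividing through, δ = 603/777 = 0.77606.
Substituting δ into 408 = β·δ^2·863: β = 408/(519.761) ≈ 0.7850.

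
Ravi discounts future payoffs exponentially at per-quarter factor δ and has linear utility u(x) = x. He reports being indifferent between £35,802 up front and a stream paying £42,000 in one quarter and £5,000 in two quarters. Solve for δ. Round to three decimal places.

δ ≈ 0.780

Equating present values: 35802 = 42000δ + 5000δ².
So 5000δ² + 42000δ − 35802 = 0.
δ = (−42000 + √(42000² + 4·5000·35802)) / (2·5000) = (−42000 + √2480040000.00) / 10000 ≈ 0.780.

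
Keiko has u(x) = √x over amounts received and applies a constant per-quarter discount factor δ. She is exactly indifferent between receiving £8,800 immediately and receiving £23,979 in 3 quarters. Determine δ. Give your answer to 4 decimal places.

δ ≈ 0.8461

Equating discounted utilities: u(8800) = δ^3·u(23979) ⇒ δ^3 = u(8800)/u(23979).
With u(x) = √x: δ^3 = √8800/√23979 = √(8800/23979) = 0.60580.
Taking the cube root: δ = 0.60580^(1/3) ≈ 0.8461.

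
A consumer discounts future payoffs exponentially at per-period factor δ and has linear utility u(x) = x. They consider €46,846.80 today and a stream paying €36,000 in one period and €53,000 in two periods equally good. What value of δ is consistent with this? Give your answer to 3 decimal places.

δ ≈ 0.660

The stream is worth 36000δ + 53000δ² today, so 36000δ + 53000δ² = 46846.80.
Rearranged: 53000δ² + 36000δ − 46846.80 = 0.
δ = (−36000 + √(36000² + 4·53000·46846.80)) / (2·53000) = (−36000 + √11227521600.00) / 106000 ≈ 0.660.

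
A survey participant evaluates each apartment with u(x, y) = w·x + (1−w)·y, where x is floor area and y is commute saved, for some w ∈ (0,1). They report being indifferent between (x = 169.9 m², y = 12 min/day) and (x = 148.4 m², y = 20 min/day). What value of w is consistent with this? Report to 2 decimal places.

Equating utilities: w·169.9 + (1−w)·12 = w·148.4 + (1−w)·20.
w·(169.9−148.4) = (1−w)·(20−12), i.e. w·21.5 = (1−w)·8.
So w/(1−w) = 8/21.5 = 0.3721, giving w = 8/(21.5+8) = 0.27.

w = 0.27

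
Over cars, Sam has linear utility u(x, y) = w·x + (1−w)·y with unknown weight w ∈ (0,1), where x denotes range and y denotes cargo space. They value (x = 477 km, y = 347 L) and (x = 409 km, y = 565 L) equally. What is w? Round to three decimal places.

Indifference: w·477 + (1−w)·347 = w·409 + (1−w)·565.
Rearranging, 68·w − 218·(1−w) = 0.
The marginal rate of substitution is 218/68, so w = 218/(68+218) = 0.762.

w = 0.762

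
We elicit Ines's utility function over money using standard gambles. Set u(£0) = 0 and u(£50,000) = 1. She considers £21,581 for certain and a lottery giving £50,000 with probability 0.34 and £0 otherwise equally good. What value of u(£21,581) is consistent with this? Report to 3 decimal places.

By the standard-gamble method, u(£21,581) is just the indifference probability on the best outcome: 0.34.

0.340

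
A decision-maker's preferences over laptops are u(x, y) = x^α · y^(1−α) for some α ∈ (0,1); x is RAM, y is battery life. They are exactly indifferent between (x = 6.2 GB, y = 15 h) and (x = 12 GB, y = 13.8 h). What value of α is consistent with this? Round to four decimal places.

Set the two utilities equal: 6.2^α·15^(1−α) = 12^α·13.8^(1−α).
Rearrange to (6.2/12)^α = (13.8/15)^(1−α) and take logs: α·-0.6603574 = (1−α)·-0.0833816.
So α/(1−α) = (-0.0833816)/(-0.6603574) = 0.1262674, and α = 0.1262674/1.1262674 ≈ 0.1121.

α ≈ 0.1121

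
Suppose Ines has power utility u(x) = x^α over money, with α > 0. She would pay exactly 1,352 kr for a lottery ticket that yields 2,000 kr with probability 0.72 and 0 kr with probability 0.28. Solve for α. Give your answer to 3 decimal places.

α ≈ 0.839

Since u(0) = 0, the lottery's EU is 0.72·2000^α.
Setting u(1352) equal to that: 1352^α = 0.72·2000^α ⇒ (1352/2000)^α = 0.72.
Taking logs: α·ln(1352/2000) = ln(0.72), so α = -0.328504 / -0.391562 ≈ 0.839.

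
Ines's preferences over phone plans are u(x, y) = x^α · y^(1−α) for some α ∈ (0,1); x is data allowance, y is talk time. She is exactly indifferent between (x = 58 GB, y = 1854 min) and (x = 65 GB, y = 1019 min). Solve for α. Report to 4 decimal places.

α ≈ 0.8401

The Cobb–Douglas utilities coincide, so 58^α·1854^(1−α) = 65^α·1019^(1−α).
Taking logs: α·ln 58 + (1−α)·ln 1854 = α·ln 65 + (1−α)·ln 1019, i.e. α·-0.1139443 = (1−α)·-0.5985237.
Thus α·(-0.7124680) = -0.5985237, so α = -0.5985237/-0.7124680 ≈ 0.8401.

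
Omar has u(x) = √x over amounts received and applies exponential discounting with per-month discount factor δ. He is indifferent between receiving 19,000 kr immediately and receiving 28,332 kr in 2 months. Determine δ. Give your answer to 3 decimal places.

δ ≈ 0.905

The payoff in 2 months is discounted by δ^2, so u(19000) = δ^2·u(28332) and δ^2 = u(19000)/u(28332).
With u(x) = √x: δ^2 = √19000/√28332 = √(19000/28332) = 0.81891.
Hence δ = (0.81891)^(1/2) = 0.90494.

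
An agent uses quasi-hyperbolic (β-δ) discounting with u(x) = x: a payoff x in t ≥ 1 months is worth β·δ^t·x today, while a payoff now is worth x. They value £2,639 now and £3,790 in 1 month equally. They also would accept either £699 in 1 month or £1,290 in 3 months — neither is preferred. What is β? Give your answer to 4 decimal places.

The second indifference involves only future payoffs, so β cancels: β·δ^1·699 = β·δ^3·1290, giving δ^2 = 699/1290 = 0.54186, so δ = 0.73611.
The first indifference: 2639 = β·δ·3790, so β = 2639/(δ·3790) = 2639/(0.73611·3790) ≈ 0.9459.

β ≈ 0.9459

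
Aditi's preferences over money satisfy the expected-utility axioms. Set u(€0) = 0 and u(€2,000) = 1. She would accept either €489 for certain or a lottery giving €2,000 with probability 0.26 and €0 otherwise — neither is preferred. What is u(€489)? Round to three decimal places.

0.260

The indifference gives u(€489) = 0.26·u(€2,000) + 0.74·u(€0) = 0.26·1 + 0.74·0 = 0.26.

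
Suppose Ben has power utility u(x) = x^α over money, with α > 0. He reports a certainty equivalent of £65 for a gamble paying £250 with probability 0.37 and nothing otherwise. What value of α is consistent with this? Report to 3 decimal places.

α ≈ 0.738

The lottery's expected utility is 0.37·u(250) + 0.63·u(0) = 0.37·250^α (since u(0) = 0 for α > 0).
Indifference: 65^α = 0.37·250^α, so (65/250)^α = 0.37.
Take logs: α = ln 0.37 / ln(65/250) ≈ 0.73808.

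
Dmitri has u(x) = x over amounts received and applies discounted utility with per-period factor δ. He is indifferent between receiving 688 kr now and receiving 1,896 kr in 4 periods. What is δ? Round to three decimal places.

The payoff in 4 periods is discounted by δ^4, so u(688) = δ^4·u(1896) and δ^4 = u(688)/u(1896).
With u(x) = x: δ^4 = 688/1896 = 0.36287.
Taking the 4th root: δ = 0.36287^(1/4) ≈ 0.776.

δ ≈ 0.776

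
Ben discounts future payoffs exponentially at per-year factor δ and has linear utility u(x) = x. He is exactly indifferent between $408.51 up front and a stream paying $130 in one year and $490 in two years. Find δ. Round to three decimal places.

The stream is worth 130δ + 490δ² today, so 130δ + 490δ² = 408.51.
Rearranged: 490δ² + 130δ − 408.51 = 0.
δ = (−130 + √(130² + 4·490·408.51)) / (2·490) = (−130 + √817579.60) / 980 ≈ 0.790.

δ ≈ 0.790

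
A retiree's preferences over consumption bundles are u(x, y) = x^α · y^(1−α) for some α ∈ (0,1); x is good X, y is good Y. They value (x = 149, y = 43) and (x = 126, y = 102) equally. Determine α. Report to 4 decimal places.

α ≈ 0.8374

The Cobb–Douglas utilities coincide, so 149^α·43^(1−α) = 126^α·102^(1−α).
(149/126)^α = (102/43)^(1−α); take logs: α·ln(149/126) = (1−α)·ln(102/43), i.e. α·0.1676644 = (1−α)·0.8637727.
With A = 0.1676644 and B = 0.8637727: α·A = (1−α)·B, so α = B/(A+B) = 0.8637727/1.0314371 ≈ 0.8374.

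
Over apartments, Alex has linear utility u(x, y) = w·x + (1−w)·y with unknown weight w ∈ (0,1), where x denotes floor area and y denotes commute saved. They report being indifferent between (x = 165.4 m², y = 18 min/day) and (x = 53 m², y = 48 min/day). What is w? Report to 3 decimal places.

w = 0.211

Indifference: w·165.4 + (1−w)·18 = w·53 + (1−w)·48.
Rearranging, 112.4·w − 30·(1−w) = 0.
Hence w = 30/(112.4+30) = 30/142.4 = 0.211.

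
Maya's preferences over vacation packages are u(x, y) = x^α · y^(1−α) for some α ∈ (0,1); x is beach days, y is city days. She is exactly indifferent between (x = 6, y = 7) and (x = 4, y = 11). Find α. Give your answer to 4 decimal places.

Indifference: 6^α · 7^(1−α) = 4^α · 11^(1−α).
Rearrange to (6/4)^α = (11/7)^(1−α) and take logs: α·0.4054651 = (1−α)·0.4519851.
So α/(1−α) = (0.4519851)/(0.4054651) = 1.1147324, and α = 1.1147324/2.1147324 ≈ 0.5271.

α ≈ 0.5271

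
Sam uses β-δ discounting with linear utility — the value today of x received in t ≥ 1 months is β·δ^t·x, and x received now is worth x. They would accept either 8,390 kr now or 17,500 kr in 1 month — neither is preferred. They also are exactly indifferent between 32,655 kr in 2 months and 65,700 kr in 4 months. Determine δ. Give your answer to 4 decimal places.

The second indifference involves only future payoffs, so β cancels: β·δ^2·32655 = β·δ^4·65700, giving δ^2 = 32655/65700 = 0.49703, so δ = 0.70500.

δ ≈ 0.7050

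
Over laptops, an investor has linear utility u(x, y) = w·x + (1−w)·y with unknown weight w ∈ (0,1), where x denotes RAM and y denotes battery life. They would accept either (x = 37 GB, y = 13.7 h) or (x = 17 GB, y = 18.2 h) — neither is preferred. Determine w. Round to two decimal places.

w = 0.18

Indifference: w·37 + (1−w)·13.7 = w·17 + (1−w)·18.2.
w·(37−17) = (1−w)·(18.2−13.7), i.e. w·20 = (1−w)·4.5.
Hence w = 4.5/(20+4.5) = 4.5/24.5 = 0.18.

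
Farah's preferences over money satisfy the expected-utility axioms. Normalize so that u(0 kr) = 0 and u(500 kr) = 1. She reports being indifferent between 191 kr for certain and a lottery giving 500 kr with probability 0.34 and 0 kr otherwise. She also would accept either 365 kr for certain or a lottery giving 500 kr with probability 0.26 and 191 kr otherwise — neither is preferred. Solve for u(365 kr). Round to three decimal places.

First, u(191 kr) = 0.34·u(500 kr) + 0.66·u(0 kr) = 0.34.
The second indifference gives u(365 kr) = 0.26·u(500 kr) + 0.74·u(191 kr) = 0.26·1.00 + 0.74·0.34 = 0.5116.

0.512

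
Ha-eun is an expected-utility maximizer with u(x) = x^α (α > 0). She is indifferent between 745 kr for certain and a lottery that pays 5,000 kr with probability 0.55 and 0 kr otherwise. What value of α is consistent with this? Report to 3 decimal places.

The lottery's expected utility is 0.55·u(5000) + 0.45·u(0) = 0.55·5000^α (since u(0) = 0 for α > 0).
Indifference: 745^α = 0.55·5000^α, so (745/5000)^α = 0.55.
Taking logs: α·ln(745/5000) = ln(0.55), so α = -0.597837 / -1.903809 ≈ 0.314.

α ≈ 0.314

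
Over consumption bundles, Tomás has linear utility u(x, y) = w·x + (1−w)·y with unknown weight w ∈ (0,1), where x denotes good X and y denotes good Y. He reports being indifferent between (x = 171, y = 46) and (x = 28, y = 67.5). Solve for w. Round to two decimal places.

u(171,46) = u(28,67.5) means w·171 + (1−w)·46 = w·28 + (1−w)·67.5.
w·(171−28) = (1−w)·(67.5−46), i.e. w·143 = (1−w)·21.5.
So w/(1−w) = 21.5/143 = 0.1503, giving w = 21.5/(143+21.5) = 0.13.

w = 0.13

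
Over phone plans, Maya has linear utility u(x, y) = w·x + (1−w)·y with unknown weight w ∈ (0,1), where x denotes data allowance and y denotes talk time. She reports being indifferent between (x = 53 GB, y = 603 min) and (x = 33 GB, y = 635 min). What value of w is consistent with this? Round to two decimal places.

w = 0.62

Equating utilities: w·53 + (1−w)·603 = w·33 + (1−w)·635.
Rearranging, 20·w − 32·(1−w) = 0.
Hence w = 32/(20+32) = 32/52 = 0.62.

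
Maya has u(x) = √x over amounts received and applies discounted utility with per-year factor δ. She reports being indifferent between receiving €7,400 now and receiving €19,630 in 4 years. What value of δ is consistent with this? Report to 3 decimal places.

Indifference means u(7400) = δ^4 · u(19630), so δ^4 = u(7400)/u(19630).
Since u(x) = √x, δ^4 = √(7400/19630) = 0.61398.
So δ = 0.61398^(1/4) ≈ 0.885.

δ ≈ 0.885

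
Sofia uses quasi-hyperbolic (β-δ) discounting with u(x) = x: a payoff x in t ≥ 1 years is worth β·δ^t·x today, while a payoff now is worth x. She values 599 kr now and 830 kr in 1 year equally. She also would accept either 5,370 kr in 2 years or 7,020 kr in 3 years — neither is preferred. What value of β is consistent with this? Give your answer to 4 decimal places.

Both payoffs in the second observation are in the future, so β drops out: δ^2·5370 = δ^3·7020 ⇒ δ = 5370/7020 = 0.76496.
Substituting δ into 599 = β·δ·830: β = 599/(634.915) ≈ 0.9434.

β ≈ 0.9434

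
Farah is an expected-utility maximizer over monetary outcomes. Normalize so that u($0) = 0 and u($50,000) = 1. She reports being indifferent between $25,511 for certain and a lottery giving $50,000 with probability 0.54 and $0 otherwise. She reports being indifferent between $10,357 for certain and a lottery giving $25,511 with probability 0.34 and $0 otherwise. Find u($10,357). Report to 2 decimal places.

The first gamble pins u($25,511): it must equal 0.54·1 + 0.46·0 = 0.54.
Then u($10,357) = 0.34·u($25,511) + 0.66·u($0) = 0.34·0.54 + 0.66·0.00 = 0.1836.

0.18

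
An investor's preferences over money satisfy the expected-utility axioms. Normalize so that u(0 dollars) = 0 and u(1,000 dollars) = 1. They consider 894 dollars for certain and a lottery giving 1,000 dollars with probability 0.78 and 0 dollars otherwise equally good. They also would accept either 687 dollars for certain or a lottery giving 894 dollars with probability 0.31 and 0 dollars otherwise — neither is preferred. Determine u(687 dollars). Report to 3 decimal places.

0.242

From the first indifference, u(894 dollars) = 0.78·u(1,000 dollars) + 0.22·u(0 dollars) = 0.78·1 + 0.22·0 = 0.78.
Chaining: u(687 dollars) = 0.31·0.78 + 0.69·0.00 = 0.2418.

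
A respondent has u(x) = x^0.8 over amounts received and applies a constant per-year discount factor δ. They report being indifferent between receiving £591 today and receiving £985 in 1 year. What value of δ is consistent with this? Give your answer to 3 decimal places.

Equating discounted utilities: u(591) = δ·u(985) ⇒ δ = u(591)/u(985).
Since u(x) = x^0.8, δ = (591/985)^0.8 = 0.60000^0.8 = 0.66454.

δ ≈ 0.665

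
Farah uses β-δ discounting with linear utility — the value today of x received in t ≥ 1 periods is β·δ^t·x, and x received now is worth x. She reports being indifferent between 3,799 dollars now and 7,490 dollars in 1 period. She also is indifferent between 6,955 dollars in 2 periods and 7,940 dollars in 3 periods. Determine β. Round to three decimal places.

β ≈ 0.579

The second indifference involves only future payoffs, so β cancels: β·δ^2·6955 = β·δ^3·7940, giving δ = 6955/7940 = 0.87594.
Now use the now-vs-future pair: 3799 = β·δ·7490 gives β = 3799/(0.87594·7490) ≈ 0.579.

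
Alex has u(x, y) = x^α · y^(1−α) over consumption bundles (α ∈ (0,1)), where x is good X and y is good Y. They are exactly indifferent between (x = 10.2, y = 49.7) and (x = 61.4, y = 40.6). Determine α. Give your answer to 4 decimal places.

The Cobb–Douglas utilities coincide, so 10.2^α·49.7^(1−α) = 61.4^α·40.6^(1−α).
Taking logs: α·ln 10.2 + (1−α)·ln 49.7 = α·ln 61.4 + (1−α)·ln 40.6, i.e. α·-1.7950221 = (1−α)·-0.2022369.
With A = -1.7950221 and B = -0.2022369: α·A = (1−α)·B, so α = B/(A+B) = -0.2022369/-1.9972590 ≈ 0.1013.

α ≈ 0.1013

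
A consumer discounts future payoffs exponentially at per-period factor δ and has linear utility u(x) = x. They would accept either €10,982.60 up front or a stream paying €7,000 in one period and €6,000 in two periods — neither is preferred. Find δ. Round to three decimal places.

The stream is worth 7000δ + 6000δ² today, so 7000δ + 6000δ² = 10982.60.
Rearranged: 6000δ² + 7000δ − 10982.60 = 0.
By the quadratic formula (taking the positive root), δ = (−7000 + √312582400.00) / 12000 ≈ 0.890.

δ ≈ 0.890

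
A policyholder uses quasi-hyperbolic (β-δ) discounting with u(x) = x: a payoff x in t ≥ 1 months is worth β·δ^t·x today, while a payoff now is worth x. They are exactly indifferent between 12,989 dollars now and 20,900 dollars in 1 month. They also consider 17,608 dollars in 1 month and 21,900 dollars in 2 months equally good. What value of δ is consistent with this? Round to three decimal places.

The second indifference involves only future payoffs, so β cancels: β·δ^1·17608 = β·δ^2·21900, giving δ = 17608/21900 = 0.80402.

δ ≈ 0.804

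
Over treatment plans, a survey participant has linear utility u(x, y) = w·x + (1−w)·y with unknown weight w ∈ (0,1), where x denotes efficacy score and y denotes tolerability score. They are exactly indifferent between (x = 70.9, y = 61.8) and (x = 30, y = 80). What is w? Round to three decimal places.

Indifference: w·70.9 + (1−w)·61.8 = w·30 + (1−w)·80.
w·(70.9−30) = (1−w)·(80−61.8), i.e. w·40.9 = (1−w)·18.2.
The marginal rate of substitution is 18.2/40.9, so w = 18.2/(40.9+18.2) = 0.308.

w = 0.308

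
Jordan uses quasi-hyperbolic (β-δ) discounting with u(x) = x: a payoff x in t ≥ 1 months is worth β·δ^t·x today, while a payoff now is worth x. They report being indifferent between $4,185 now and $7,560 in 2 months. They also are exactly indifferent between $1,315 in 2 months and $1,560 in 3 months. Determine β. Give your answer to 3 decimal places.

β ≈ 0.779

From the later pair, β·δ^2·1315 = β·δ^3·1560; dividing through, δ = 1315/1560 = 0.84295.
Now use the now-vs-future pair: 4185 = β·δ^2·7560 gives β = 4185/(0.71056·7560) ≈ 0.779.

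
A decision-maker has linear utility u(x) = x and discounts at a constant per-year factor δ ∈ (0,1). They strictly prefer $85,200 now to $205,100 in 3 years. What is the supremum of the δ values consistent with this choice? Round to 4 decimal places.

δ < 0.7461

The preference means 85200 > δ^3·205100.
Hence δ^3 < 85200/205100 = 0.41541, and x ↦ x^(1/3) is increasing on (0,∞).
δ < (85200/205100)^(1/3) ≈ 0.7461.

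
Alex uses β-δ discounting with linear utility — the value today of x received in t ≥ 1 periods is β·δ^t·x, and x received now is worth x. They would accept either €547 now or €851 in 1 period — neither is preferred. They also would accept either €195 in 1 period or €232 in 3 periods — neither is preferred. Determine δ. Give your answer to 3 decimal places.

δ ≈ 0.917

From the later pair, β·δ^1·195 = β·δ^3·232; dividing through, δ^2 = 195/232 = 0.84052, so δ = 0.91680.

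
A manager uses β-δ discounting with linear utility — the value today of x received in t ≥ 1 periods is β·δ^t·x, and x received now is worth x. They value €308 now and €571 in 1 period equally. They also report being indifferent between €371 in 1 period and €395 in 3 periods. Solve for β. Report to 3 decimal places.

β ≈ 0.557

The second indifference involves only future payoffs, so β cancels: β·δ^1·371 = β·δ^3·395, giving δ^2 = 371/395 = 0.93924, so δ = 0.96914.
The first indifference: 308 = β·δ·571, so β = 308/(δ·571) = 308/(0.96914·571) ≈ 0.557.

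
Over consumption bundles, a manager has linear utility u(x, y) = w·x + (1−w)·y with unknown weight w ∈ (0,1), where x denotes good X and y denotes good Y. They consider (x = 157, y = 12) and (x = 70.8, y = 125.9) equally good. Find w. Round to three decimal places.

w = 0.569

Equating utilities: w·157 + (1−w)·12 = w·70.8 + (1−w)·125.9.
w·(157−70.8) = (1−w)·(125.9−12), i.e. w·86.2 = (1−w)·113.9.
So w/(1−w) = 113.9/86.2 = 1.3213, giving w = 113.9/(86.2+113.9) = 0.569.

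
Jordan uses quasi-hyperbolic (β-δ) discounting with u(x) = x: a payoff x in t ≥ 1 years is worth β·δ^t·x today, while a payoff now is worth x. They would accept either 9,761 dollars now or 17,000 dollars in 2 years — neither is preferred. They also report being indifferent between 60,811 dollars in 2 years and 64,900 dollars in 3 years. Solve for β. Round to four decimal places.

From the later pair, β·δ^2·60811 = β·δ^3·64900; dividing through, δ = 60811/64900 = 0.93700.
Now use the now-vs-future pair: 9761 = β·δ^2·17000 gives β = 9761/(0.87796·17000) ≈ 0.6540.

β ≈ 0.6540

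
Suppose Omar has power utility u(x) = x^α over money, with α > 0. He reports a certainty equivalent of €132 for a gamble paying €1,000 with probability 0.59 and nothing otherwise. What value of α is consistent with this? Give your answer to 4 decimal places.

α ≈ 0.2606

EU(lottery) = 0.59·1000^α + 0.41·0 = 0.59·1000^α.
Indifference: 132^α = 0.59·1000^α, so (132/1000)^α = 0.59.
Taking logs: α·ln(132/1000) = ln(0.59), so α = -0.5276327 / -2.0249534 ≈ 0.2606.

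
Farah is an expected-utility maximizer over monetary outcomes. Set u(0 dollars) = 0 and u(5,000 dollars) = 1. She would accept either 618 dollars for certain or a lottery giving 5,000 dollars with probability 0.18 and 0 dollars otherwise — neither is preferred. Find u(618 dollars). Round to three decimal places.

0.180

u(618 dollars) equals the lottery's expected utility: 0.18·1 + 0.82·0 = 0.18.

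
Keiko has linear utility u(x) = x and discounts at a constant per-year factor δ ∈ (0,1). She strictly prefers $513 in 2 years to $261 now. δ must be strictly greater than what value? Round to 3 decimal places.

Under u(x) = x this choice says 261 < δ^2·513.
So δ^2 > 261/513 = 0.50877; taking the square root of both positive sides preserves the inequality.
δ > 0.50877^(1/2) = 0.713.

δ > 0.713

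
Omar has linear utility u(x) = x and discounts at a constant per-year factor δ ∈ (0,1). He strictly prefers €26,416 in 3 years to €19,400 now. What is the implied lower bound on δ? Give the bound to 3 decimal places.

The preference means 19400 < δ^3·26416.
So δ^3 > 19400/26416 = 0.73440; taking the cube root of both positive sides preserves the inequality.
δ > (19400/26416)^(1/3) ≈ 0.902.

δ > 0.902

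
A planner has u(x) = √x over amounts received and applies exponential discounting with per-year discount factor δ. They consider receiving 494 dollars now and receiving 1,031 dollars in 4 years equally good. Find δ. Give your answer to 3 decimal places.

The payoff in 4 years is discounted by δ^4, so u(494) = δ^4·u(1031) and δ^4 = u(494)/u(1031).
Since u(x) = √x, δ^4 = √(494/1031) = 0.69220.
Hence δ = (0.69220)^(1/4) = 0.91213.

δ ≈ 0.912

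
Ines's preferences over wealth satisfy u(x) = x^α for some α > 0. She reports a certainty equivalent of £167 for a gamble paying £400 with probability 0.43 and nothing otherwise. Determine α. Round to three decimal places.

α ≈ 0.966

The lottery's expected utility is 0.43·u(400) + 0.57·u(0) = 0.43·400^α (since u(0) = 0 for α > 0).
Equating: 167^α = 0.43·400^α, i.e. 0.4175^α = 0.43.
Taking logs: α·ln(167/400) = ln(0.43), so α = -0.843970 / -0.873471 ≈ 0.966.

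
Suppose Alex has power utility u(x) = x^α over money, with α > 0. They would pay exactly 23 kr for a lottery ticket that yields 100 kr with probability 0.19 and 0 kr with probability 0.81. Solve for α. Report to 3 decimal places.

α ≈ 1.130

The lottery's expected utility is 0.19·u(100) + 0.81·u(0) = 0.19·100^α (since u(0) = 0 for α > 0).
Equating: 23^α = 0.19·100^α, i.e. 0.2300^α = 0.19.
Take logs: α = ln 0.19 / ln(23/100) ≈ 1.13000.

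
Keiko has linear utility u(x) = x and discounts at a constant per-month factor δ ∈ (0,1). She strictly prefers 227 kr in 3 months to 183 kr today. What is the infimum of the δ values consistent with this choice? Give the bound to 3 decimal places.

The preference means 183 < δ^3·227.
Dividing by 227: δ^3 > 0.80617. Both sides are positive, so the cube root keeps the direction.
δ > 0.80617^(1/3) = 0.931.

δ > 0.931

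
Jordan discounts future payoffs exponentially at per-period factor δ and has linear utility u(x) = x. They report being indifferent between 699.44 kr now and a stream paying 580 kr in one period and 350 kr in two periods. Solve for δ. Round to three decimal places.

Equating present values: 699.44 = 580δ + 350δ².
That is, 350δ² + 580δ − 699.44 = 0, a quadratic in δ.
δ = (−580 + √(580² + 4·350·699.44)) / (2·350) = (−580 + √1315616.00) / 700 ≈ 0.810.

δ ≈ 0.810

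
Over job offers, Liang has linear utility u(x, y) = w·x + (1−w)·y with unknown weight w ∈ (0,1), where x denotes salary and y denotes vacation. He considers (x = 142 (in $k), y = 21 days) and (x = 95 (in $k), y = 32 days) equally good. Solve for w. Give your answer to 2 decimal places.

Equating utilities: w·142 + (1−w)·21 = w·95 + (1−w)·32.
w·(142−95) = (1−w)·(32−21), i.e. w·47 = (1−w)·11.
The marginal rate of substitution is 11/47, so w = 11/(47+11) = 0.19.

w = 0.19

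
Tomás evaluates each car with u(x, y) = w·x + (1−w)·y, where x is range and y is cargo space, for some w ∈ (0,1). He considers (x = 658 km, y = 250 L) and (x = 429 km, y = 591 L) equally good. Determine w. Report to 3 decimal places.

Indifference: w·658 + (1−w)·250 = w·429 + (1−w)·591.
Collecting terms: w·229 = (1−w)·341.
The marginal rate of substitution is 341/229, so w = 341/(229+341) = 0.598.

w = 0.598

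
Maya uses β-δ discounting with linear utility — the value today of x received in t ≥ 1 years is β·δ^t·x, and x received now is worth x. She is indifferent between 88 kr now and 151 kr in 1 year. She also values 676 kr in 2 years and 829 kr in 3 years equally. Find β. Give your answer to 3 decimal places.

β ≈ 0.715

The second indifference involves only future payoffs, so β cancels: β·δ^2·676 = β·δ^3·829, giving δ = 676/829 = 0.81544.
Now use the now-vs-future pair: 88 = β·δ·151 gives β = 88/(0.81544·151) ≈ 0.715.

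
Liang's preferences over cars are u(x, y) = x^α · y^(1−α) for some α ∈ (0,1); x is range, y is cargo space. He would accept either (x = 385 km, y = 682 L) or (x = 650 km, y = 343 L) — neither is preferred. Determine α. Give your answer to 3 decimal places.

The Cobb–Douglas utilities coincide, so 385^α·682^(1−α) = 650^α·343^(1−α).
Rearrange to (385/650)^α = (343/682)^(1−α) and take logs: α·-0.523729 = (1−α)·-0.687299.
So α/(1−α) = (-0.687299)/(-0.523729) = 1.312318, and α = 1.312318/2.312318 ≈ 0.568.

α ≈ 0.568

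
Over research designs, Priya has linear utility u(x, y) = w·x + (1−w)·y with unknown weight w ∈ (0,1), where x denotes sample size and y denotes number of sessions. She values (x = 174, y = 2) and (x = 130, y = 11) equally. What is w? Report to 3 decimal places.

Indifference: w·174 + (1−w)·2 = w·130 + (1−w)·11.
w·(174−130) = (1−w)·(11−2), i.e. w·44 = (1−w)·9.
The marginal rate of substitution is 9/44, so w = 9/(44+9) = 0.170.

w = 0.170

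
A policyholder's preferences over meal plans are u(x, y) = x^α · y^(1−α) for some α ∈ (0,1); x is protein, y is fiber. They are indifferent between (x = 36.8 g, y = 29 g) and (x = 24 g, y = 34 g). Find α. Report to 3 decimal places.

α ≈ 0.271

Set the two utilities equal: 36.8^α·29^(1−α) = 24^α·34^(1−α).
Rearrange to (36.8/24)^α = (34/29)^(1−α) and take logs: α·0.427444 = (1−α)·0.159065.
With A = 0.427444 and B = 0.159065: α·A = (1−α)·B, so α = B/(A+B) = 0.159065/0.586509 ≈ 0.271.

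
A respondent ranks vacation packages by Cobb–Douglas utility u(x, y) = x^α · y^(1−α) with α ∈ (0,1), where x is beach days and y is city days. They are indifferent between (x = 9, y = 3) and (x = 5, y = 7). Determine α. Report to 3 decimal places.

α ≈ 0.590

The Cobb–Douglas utilities coincide, so 9^α·3^(1−α) = 5^α·7^(1−α).
Taking logs: α·ln 9 + (1−α)·ln 3 = α·ln 5 + (1−α)·ln 7, i.e. α·0.587787 = (1−α)·0.847298.
So α/(1−α) = (0.847298)/(0.587787) = 1.441505, and α = 1.441505/2.441505 ≈ 0.590.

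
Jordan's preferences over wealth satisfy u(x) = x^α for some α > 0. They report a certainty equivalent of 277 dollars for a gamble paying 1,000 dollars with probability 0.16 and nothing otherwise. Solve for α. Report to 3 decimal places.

EU(lottery) = 0.16·1000^α + 0.84·0 = 0.16·1000^α.
Indifference: 277^α = 0.16·1000^α, so (277/1000)^α = 0.16.
α = ln(0.16) / ln(277/1000) = -1.832581/-1.283738 ≈ 1.428.

α ≈ 1.428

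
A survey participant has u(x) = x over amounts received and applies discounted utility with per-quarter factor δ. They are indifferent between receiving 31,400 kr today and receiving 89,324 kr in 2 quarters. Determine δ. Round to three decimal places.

δ ≈ 0.593

The payoff in 2 quarters is discounted by δ^2, so u(31400) = δ^2·u(89324) and δ^2 = u(31400)/u(89324).
With u(x) = x: δ^2 = 31400/89324 = 0.35153.
So δ = 0.35153^(1/2) ≈ 0.593.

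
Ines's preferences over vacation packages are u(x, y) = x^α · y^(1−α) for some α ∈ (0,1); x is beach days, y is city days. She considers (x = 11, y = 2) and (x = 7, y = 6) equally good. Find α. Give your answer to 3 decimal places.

α ≈ 0.709

Indifference: 11^α · 2^(1−α) = 7^α · 6^(1−α).
Rearrange to (11/7)^α = (6/2)^(1−α) and take logs: α·0.451985 = (1−α)·1.098612.
With A = 0.451985 and B = 1.098612: α·A = (1−α)·B, so α = B/(A+B) = 1.098612/1.550597 ≈ 0.709.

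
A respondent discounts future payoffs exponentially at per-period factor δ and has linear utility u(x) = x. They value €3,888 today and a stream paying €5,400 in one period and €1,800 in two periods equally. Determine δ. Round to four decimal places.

Equating present values: 3888 = 5400δ + 1800δ².
That is, 1800δ² + 5400δ − 3888 = 0, a quadratic in δ.
By the quadratic formula (taking the positive root), δ = (−5400 + √57153600.00) / 3600 ≈ 0.6000.

δ ≈ 0.6000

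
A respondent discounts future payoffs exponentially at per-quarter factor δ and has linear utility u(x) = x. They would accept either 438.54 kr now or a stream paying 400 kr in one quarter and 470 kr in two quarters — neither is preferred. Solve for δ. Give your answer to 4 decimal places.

Present value of the stream is 400·δ + 470·δ². Indifference gives 400δ + 470δ² = 438.54.
Rearranged: 470δ² + 400δ − 438.54 = 0.
The positive root is δ = [−400 + √(400² + 4·470·438.54)] / (2·470) = (−400 + 992.197)/940 ≈ 0.6300.

δ ≈ 0.6300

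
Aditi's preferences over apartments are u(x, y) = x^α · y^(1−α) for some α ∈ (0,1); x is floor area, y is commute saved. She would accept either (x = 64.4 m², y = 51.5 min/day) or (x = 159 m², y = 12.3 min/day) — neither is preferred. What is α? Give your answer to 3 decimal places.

α ≈ 0.613

The Cobb–Douglas utilities coincide, so 64.4^α·51.5^(1−α) = 159^α·12.3^(1−α).
Rearrange to (64.4/159)^α = (12.3/51.5)^(1−α) and take logs: α·-0.903791 = (1−α)·-1.431983.
Thus α·(-2.335774) = -1.431983, so α = -1.431983/-2.335774 ≈ 0.613.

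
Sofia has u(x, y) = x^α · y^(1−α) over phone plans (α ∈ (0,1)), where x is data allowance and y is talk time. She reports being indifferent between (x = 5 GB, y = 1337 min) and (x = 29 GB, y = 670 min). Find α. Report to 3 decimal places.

α ≈ 0.282

Set the two utilities equal: 5^α·1337^(1−α) = 29^α·670^(1−α).
Rearrange to (5/29)^α = (670/1337)^(1−α) and take logs: α·-1.757858 = (1−α)·-0.690906.
Thus α·(-2.448764) = -0.690906, so α = -0.690906/-2.448764 ≈ 0.282.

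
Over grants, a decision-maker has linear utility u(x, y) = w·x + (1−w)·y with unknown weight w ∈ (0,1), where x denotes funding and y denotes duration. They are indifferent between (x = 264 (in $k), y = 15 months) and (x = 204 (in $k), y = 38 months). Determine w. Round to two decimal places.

w = 0.28

Indifference: w·264 + (1−w)·15 = w·204 + (1−w)·38.
w·(264−204) = (1−w)·(38−15), i.e. w·60 = (1−w)·23.
Hence w = 23/(60+23) = 23/83 = 0.28.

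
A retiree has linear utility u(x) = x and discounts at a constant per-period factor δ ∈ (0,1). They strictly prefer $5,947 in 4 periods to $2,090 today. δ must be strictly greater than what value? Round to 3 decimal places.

δ > 0.770

Comparing present values: 2090 < δ^4·5947.
Dividing by 5947: δ^4 > 0.35144. Both sides are positive, so the 4th root keeps the direction.
δ > 0.35144^(1/4) = 0.770.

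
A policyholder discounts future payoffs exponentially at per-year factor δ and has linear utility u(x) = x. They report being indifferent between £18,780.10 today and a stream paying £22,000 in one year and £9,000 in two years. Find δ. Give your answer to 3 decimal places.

δ ≈ 0.670

The stream is worth 22000δ + 9000δ² today, so 22000δ + 9000δ² = 18780.10.
Rearranged: 9000δ² + 22000δ − 18780.10 = 0.
δ = (−22000 + √(22000² + 4·9000·18780.10)) / (2·9000) = (−22000 + √1160083600.00) / 18000 ≈ 0.670.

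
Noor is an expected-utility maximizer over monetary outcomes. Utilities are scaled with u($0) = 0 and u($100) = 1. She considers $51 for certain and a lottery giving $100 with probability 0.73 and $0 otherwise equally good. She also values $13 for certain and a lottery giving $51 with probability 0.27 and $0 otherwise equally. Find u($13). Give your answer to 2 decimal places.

0.20

The first gamble pins u($51): it must equal 0.73·1 + 0.27·0 = 0.73.
The second indifference gives u($13) = 0.27·u($51) + 0.73·u($0) = 0.27·0.73 + 0.73·0.00 = 0.1971.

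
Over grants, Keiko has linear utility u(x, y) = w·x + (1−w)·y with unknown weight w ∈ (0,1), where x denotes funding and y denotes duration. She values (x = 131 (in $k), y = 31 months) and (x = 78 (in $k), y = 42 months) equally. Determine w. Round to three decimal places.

w = 0.172

u(131,31) = u(78,42) means w·131 + (1−w)·31 = w·78 + (1−w)·42.
Rearranging, 53·w − 11·(1−w) = 0.
The marginal rate of substitution is 11/53, so w = 11/(53+11) = 0.172.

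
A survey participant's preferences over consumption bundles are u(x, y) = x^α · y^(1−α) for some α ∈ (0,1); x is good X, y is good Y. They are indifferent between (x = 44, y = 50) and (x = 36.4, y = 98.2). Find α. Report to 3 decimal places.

α ≈ 0.781

The Cobb–Douglas utilities coincide, so 44^α·50^(1−α) = 36.4^α·98.2^(1−α).
(44/36.4)^α = (98.2/50)^(1−α); take logs: α·ln(44/36.4) = (1−α)·ln(98.2/50), i.e. α·0.189621 = (1−α)·0.674983.
So α/(1−α) = (0.674983)/(0.189621) = 3.559643, and α = 3.559643/4.559643 ≈ 0.781.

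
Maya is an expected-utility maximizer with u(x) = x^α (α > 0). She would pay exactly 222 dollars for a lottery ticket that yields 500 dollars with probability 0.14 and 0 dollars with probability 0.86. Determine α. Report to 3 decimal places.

Since u(0) = 0, the lottery's EU is 0.14·500^α.
Equating: 222^α = 0.14·500^α, i.e. 0.4440^α = 0.14.
Taking logs: α·ln(222/500) = ln(0.14), so α = -1.966113 / -0.811931 ≈ 2.422.

α ≈ 2.422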